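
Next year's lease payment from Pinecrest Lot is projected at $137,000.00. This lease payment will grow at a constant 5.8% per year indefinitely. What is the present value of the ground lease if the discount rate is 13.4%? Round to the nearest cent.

Growing perpetuity: P = D₁ / (r − g) = $137,000.0000 / (0.134 − 0.058) = $1,802,631.58

$1802631.58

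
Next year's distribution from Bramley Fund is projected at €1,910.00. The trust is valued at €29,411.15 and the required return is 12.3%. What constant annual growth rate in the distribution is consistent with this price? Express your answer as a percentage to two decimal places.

P = D₁/(r−g) ⇒ g = r − D₁/P = 0.123 − €1,910.00/€29,411.15 = 0.058059

5.81%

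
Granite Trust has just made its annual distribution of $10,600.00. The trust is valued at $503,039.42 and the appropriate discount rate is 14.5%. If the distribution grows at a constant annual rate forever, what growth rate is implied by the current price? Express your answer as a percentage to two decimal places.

P = D₀(1+g)/(r−g) ⇒ P(r−g) = D₀(1+g) ⇒ g(P+D₀) = P·r − D₀
g = (P·r − D₀)/(P + D₀) = ($503,039.42×0.145 − $10,600.00) / ($503,039.42 + $10,600.00) = 0.121371

12.14%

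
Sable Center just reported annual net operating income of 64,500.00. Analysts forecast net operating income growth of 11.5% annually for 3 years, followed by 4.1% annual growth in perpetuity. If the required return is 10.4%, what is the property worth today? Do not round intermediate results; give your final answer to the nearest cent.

1295343.57

D_1 = 71917.50000
D_2 = 80188.01250
D_3 = 89409.63394
Terminal value at year 3: TV = D_3×(1+g_2)/(r−g_2) = 93075.42893/0.063 = 1477387.76078
P_0 = D_1/(1+r)^1 + D_2/(1+r)^2 + D_3/(1+r)^3 + TV/(1+r)^3
    = 65142.66304 + 65791.72943 + 66447.26297 + 1097961.91667 = 1295343.57211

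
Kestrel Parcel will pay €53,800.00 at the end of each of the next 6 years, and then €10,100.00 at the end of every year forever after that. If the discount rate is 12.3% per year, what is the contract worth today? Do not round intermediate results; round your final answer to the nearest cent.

€260266.06

PV of 6-year annuity: €53,800.00 × [1 − (1+0.123)^−6] / 0.123 = 219327.01670
Perpetuity value at year 6: €10,100.00 / 0.123 = 82113.82114
PV of perpetuity: 82113.82114 / (1+0.123)^6 = 40939.04663
Total PV = 219327.01670 + 40939.04663 = 260266.06332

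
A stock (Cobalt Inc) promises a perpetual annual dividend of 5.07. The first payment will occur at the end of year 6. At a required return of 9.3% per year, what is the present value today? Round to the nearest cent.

Value at end of year 5: C / r = 5.07 / 0.093 = 54.5161
Discount to today: PV = 54.5161 / (1 + 0.093)^5 = 54.5161 / 1.559915 = 34.95

34.95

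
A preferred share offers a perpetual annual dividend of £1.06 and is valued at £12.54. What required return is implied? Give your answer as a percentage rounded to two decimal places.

8.45%

P = C/r ⇒ r = C/P = £1.06/£12.54 = 0.084530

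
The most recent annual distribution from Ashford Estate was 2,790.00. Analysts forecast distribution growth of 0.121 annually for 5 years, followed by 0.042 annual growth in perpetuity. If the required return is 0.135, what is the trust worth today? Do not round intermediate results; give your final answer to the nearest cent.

42821.25

D_1 = 3127.59000
D_2 = 3506.02839
D_3 = 3930.25783
D_4 = 4405.81902
D_5 = 4938.92312
Terminal value at year 5: TV = D_5×(1+g_2)/(r−g_2) = 5146.35789/0.093 = 55337.18167
P_0 = D_1/(1+r)^1 + D_2/(1+r)^2 + D_3/(1+r)^3 + D_4/(1+r)^4 + D_5/(1+r)^5 + TV/(1+r)^5
    = 2755.58590 + 2721.59630 + 2688.02595 + 2654.86968 + 2622.12239 + 29379.04869 = 42821.24891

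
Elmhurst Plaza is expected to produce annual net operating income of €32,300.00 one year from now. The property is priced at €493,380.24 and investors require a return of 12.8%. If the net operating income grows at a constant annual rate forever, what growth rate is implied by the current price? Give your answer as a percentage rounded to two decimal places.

6.25%

P = D₁/(r−g) ⇒ g = r − D₁/P = 0.128 − €32,300.00/€493,380.24 = 0.062533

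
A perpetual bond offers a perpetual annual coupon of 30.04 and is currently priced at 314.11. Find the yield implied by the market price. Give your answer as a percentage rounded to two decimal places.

P = C/r ⇒ r = C/P = 30.04/314.11 = 0.095635

9.56%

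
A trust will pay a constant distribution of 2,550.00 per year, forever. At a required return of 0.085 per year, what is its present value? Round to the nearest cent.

Level perpetuity: PV = C / r = 2,550.00 / 0.085 = 30,000.00

30000.00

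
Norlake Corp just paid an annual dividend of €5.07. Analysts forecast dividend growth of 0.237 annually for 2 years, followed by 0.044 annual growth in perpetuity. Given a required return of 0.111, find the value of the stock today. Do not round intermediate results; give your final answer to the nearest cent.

€109.87

D_1 = 6.27159
D_2 = 7.75796
Terminal value at year 2: TV = D_2×(1+g_2)/(r−g_2) = 8.09931/0.067 = 120.88518
P_0 = D_1/(1+r)^1 + D_2/(1+r)^2 + TV/(1+r)^2
    = 5.64500 + 6.28520 + 97.93658 = 109.86678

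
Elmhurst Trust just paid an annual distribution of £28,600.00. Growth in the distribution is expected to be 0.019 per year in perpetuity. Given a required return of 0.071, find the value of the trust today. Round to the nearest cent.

£560450.00

D₁ = D₀ × (1 + g) = £28,600.00 × 1.019 = £29,143.4000
Growing perpetuity: P = D₁ / (r − g) = £29,143.4000 / (0.071 − 0.019) = £560,450.00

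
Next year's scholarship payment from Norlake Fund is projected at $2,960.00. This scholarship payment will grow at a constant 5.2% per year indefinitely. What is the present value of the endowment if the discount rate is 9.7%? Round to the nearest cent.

Growing perpetuity: P = D₁ / (r − g) = $2,960.0000 / (0.097 − 0.052) = $65,777.78

$65777.78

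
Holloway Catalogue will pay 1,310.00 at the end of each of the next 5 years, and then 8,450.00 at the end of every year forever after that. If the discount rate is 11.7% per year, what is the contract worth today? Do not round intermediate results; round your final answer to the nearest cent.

46291.68

PV of 5-year annuity: 1,310.00 × [1 − (1+0.117)^−5] / 0.117 = 4757.56425
Perpetuity value at year 5: 8,450.00 / 0.117 = 72222.22222
PV of perpetuity: 72222.22222 / (1+0.117)^5 = 41534.11697
Total PV = 4757.56425 + 41534.11697 = 46291.68121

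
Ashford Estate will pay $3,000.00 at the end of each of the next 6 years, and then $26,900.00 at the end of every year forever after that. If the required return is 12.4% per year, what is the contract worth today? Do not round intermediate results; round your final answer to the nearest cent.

$119776.04

PV of 6-year annuity: $3,000.00 × [1 − (1+0.124)^−6] / 0.124 = 12195.74606
Perpetuity value at year 6: $26,900.00 / 0.124 = 216935.48387
PV of perpetuity: 216935.48387 / (1+0.124)^6 = 107580.29416
Total PV = 12195.74606 + 107580.29416 = 119776.04022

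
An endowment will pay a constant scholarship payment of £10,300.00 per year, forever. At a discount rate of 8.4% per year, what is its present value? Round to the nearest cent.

£122619.05

Level perpetuity: PV = C / r = £10,300.00 / 0.084 = £122,619.05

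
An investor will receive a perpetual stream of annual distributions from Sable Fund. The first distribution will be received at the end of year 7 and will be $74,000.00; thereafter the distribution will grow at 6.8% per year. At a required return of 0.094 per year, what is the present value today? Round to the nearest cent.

$1660177.18

Value at end of year 6: C₁ / (r − g) = $74,000.00 / (0.094 − 0.068) = $2,846,153.8462
Discount to today: PV = $2,846,153.8462 / (1 + 0.094)^6 = $2,846,153.8462 / 1.714368 = $1,660,177.18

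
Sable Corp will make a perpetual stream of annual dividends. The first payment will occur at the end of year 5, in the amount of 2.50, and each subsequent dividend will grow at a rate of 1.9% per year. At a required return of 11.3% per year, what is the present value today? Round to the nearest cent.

Value at end of year 4: C₁ / (r − g) = 2.50 / (0.113 − 0.019) = 26.5957
Discount to today: PV = 26.5957 / (1 + 0.113)^4 = 26.5957 / 1.534549 = 17.33

17.33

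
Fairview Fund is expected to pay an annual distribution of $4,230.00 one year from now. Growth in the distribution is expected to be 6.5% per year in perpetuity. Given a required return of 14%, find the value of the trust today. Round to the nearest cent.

$56400.00

Growing perpetuity: P = D₁ / (r − g) = $4,230.0000 / (0.14 − 0.065) = $56,400.00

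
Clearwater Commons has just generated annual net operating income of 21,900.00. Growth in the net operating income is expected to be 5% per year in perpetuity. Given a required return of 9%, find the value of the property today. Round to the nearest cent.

574875.00

D₁ = D₀ × (1 + g) = 21,900.00 × 1.05 = 22,995.0000
Growing perpetuity: P = D₁ / (r − g) = 22,995.0000 / (0.09 − 0.05) = 574,875.00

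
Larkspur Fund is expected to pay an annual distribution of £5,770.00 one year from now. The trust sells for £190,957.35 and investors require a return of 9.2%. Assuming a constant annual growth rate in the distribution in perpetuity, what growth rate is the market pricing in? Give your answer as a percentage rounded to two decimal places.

6.18%

P = D₁/(r−g) ⇒ g = r − D₁/P = 0.092 − £5,770.00/£190,957.35 = 0.061784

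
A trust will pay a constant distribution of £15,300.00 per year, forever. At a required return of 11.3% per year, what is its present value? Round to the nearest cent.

Level perpetuity: PV = C / r = £15,300.00 / 0.113 = £135,398.23

£135398.23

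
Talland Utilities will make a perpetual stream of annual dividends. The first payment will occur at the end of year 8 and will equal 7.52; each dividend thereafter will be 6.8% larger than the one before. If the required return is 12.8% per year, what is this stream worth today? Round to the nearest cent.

Value at end of year 7: C₁ / (r − g) = 7.52 / (0.128 − 0.068) = 125.3333
Discount to today: PV = 125.3333 / (1 + 0.128)^7 = 125.3333 / 2.323612 = 53.94

53.94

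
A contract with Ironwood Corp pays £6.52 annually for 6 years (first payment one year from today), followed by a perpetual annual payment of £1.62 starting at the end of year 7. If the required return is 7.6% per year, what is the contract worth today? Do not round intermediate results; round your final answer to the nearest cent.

£44.25

PV of 6-year annuity: £6.52 × [1 − (1+0.076)^−6] / 0.076 = 30.51045
Perpetuity value at year 6: £1.62 / 0.076 = 21.31579
PV of perpetuity: 21.31579 / (1+0.076)^6 = 13.73497
Total PV = 30.51045 + 13.73497 = 44.24542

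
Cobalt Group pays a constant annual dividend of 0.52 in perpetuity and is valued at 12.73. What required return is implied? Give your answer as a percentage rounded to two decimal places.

4.08%

P = C/r ⇒ r = C/P = 0.52/12.73 = 0.040848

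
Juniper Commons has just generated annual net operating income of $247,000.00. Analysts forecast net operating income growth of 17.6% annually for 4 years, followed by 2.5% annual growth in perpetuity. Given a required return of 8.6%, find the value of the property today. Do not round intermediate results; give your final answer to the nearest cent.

$6917283.76

D_1 = 290472.00000
D_2 = 341595.07200
D_3 = 401715.80467
D_4 = 472417.78629
Terminal value at year 4: TV = D_4×(1+g_2)/(r−g_2) = 484228.23095/0.061 = 7938167.72052
P_0 = D_1/(1+r)^1 + D_2/(1+r)^2 + D_3/(1+r)^3 + D_4/(1+r)^4 + TV/(1+r)^4
    = 267469.61326 + 289635.60331 + 313638.55386 + 339630.69921 + 5706909.28995 = 6917283.75958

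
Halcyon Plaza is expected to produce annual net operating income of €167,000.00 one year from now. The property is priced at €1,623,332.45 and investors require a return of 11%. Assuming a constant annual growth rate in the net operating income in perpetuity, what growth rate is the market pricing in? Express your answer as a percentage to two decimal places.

P = D₁/(r−g) ⇒ g = r − D₁/P = 0.11 − €167,000.00/€1,623,332.45 = 0.007125

0.71%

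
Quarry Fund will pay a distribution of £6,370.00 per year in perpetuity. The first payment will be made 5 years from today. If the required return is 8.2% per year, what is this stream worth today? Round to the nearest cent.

£56678.26

Value at end of year 4: C / r = £6,370.00 / 0.082 = £77,682.9268
Discount to today: PV = £77,682.9268 / (1 + 0.082)^4 = £77,682.9268 / 1.370595 = £56,678.26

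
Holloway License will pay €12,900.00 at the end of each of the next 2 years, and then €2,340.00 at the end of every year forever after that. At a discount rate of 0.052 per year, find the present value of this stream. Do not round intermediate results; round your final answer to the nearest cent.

€64579.87

PV of 2-year annuity: €12,900.00 × [1 − (1+0.052)^−2] / 0.052 = 23918.59070
Perpetuity value at year 2: €2,340.00 / 0.052 = 45000.00000
PV of perpetuity: 45000.00000 / (1+0.052)^2 = 40661.27890
Total PV = 23918.59070 + 40661.27890 = 64579.86959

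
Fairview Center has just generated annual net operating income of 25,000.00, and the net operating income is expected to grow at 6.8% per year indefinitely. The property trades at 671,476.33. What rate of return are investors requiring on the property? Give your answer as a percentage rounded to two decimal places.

10.78%

D₁ = 25,000.00 × 1.068 = 26,700.0000
P = D₁/(r − g) ⇒ r = D₁/P + g = 26,700.0000/671,476.33 + 0.068 = 0.039763 + 0.068 = 0.107763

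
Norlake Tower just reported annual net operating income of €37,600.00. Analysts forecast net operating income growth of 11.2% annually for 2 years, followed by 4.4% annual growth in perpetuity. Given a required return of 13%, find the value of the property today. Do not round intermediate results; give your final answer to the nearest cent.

€515433.40

D_1 = 41811.20000
D_2 = 46494.05440
Terminal value at year 2: TV = D_2×(1+g_2)/(r−g_2) = 48539.79279/0.086 = 564416.19527
P_0 = D_1/(1+r)^1 + D_2/(1+r)^2 + TV/(1+r)^2
    = 37001.06195 + 36411.66450 + 442020.67137 = 515433.39782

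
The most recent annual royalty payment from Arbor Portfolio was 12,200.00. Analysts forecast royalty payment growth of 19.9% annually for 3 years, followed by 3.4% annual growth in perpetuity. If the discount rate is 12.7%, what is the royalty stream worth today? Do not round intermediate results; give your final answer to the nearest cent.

D_1 = 14627.80000
D_2 = 17538.73220
D_3 = 21028.93991
Terminal value at year 3: TV = D_3×(1+g_2)/(r−g_2) = 21743.92386/0.093 = 233805.63295
P_0 = D_1/(1+r)^1 + D_2/(1+r)^2 + D_3/(1+r)^3 + TV/(1+r)^3
    = 12979.41437 + 13808.62275 + 14690.80628 + 163336.49128 = 204815.33468

204815.33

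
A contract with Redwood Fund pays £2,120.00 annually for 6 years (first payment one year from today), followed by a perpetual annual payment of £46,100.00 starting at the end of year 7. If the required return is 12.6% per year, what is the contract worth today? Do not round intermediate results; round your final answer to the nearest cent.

PV of 6-year annuity: £2,120.00 × [1 − (1+0.126)^−6] / 0.126 = 8570.05667
Perpetuity value at year 6: £46,100.00 / 0.126 = 365873.01587
PV of perpetuity: 365873.01587 / (1+0.126)^6 = 179514.70808
Total PV = 8570.05667 + 179514.70808 = 188084.76475

£188084.76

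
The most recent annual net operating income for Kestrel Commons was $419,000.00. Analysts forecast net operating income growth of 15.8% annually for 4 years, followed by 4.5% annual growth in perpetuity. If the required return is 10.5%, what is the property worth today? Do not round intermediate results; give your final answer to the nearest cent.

$10688492.82

D_1 = 485202.00000
D_2 = 561863.91600
D_3 = 650638.41473
D_4 = 753439.28426
Terminal value at year 4: TV = D_4×(1+g_2)/(r−g_2) = 787344.05205/0.06 = 13122400.86744
P_0 = D_1/(1+r)^1 + D_2/(1+r)^2 + D_3/(1+r)^3 + D_4/(1+r)^4 + TV/(1+r)^4
    = 439096.83258 + 460157.58564 + 482228.49246 + 505358.00386 + 8801651.90057 = 10688492.81510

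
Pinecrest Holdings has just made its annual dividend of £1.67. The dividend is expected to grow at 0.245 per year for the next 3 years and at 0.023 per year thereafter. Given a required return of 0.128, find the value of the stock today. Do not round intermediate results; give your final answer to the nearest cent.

£28.00

D_1 = 2.07915
D_2 = 2.58854
D_3 = 3.22273
Terminal value at year 3: TV = D_3×(1+g_2)/(r−g_2) = 3.29686/0.105 = 31.39864
P_0 = D_1/(1+r)^1 + D_2/(1+r)^2 + D_3/(1+r)^3 + TV/(1+r)^3
    = 1.84322 + 2.03440 + 2.24542 + 21.87679 = 27.99983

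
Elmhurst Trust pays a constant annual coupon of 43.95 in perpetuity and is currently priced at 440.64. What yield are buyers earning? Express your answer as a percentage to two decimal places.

P = C/r ⇒ r = C/P = 43.95/440.64 = 0.099741

9.97%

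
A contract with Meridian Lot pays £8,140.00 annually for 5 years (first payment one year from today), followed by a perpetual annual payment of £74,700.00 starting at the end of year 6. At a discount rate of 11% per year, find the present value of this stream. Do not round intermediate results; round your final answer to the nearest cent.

PV of 5-year annuity: £8,140.00 × [1 − (1+0.11)^−5] / 0.11 = 30084.60172
Perpetuity value at year 5: £74,700.00 / 0.11 = 679090.90909
PV of perpetuity: 679090.90909 / (1+0.11)^5 = 403007.40187
Total PV = 30084.60172 + 403007.40187 = 433092.00360

£433092.00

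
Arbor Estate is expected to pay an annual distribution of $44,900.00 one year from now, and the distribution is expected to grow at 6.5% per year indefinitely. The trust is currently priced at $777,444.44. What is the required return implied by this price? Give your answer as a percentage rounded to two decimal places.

P = D₁/(r − g) ⇒ r = D₁/P + g = $44,900.0000/$777,444.44 + 0.065 = 0.057753 + 0.065 = 0.122753

12.28%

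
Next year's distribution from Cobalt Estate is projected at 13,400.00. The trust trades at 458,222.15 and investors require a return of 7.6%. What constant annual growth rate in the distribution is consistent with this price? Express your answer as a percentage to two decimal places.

4.68%

P = D₁/(r−g) ⇒ g = r − D₁/P = 0.076 − 13,400.00/458,222.15 = 0.046757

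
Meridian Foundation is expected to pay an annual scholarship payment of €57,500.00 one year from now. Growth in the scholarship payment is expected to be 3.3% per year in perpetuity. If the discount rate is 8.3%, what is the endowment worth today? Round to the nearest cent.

Growing perpetuity: P = D₁ / (r − g) = €57,500.0000 / (0.083 − 0.033) = €1,150,000.00

€1150000.00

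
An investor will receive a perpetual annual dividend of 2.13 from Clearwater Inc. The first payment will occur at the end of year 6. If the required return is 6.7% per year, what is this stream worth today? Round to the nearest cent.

Value at end of year 5: C / r = 2.13 / 0.067 = 31.7910
Discount to today: PV = 31.7910 / (1 + 0.067)^5 = 31.7910 / 1.383000 = 22.99

22.99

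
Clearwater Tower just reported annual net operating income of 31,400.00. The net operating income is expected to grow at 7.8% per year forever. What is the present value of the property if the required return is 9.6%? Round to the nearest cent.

D₁ = D₀ × (1 + g) = 31,400.00 × 1.078 = 33,849.2000
Growing perpetuity: P = D₁ / (r − g) = 33,849.2000 / (0.096 − 0.078) = 1,880,511.11

1880511.11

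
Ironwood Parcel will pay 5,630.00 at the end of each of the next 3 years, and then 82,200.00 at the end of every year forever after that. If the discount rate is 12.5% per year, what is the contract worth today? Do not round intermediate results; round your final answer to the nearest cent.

475260.47

PV of 3-year annuity: 5,630.00 × [1 − (1+0.125)^−3] / 0.125 = 13406.96845
Perpetuity value at year 3: 82,200.00 / 0.125 = 657600.00000
PV of perpetuity: 657600.00000 / (1+0.125)^3 = 461853.49794
Total PV = 13406.96845 + 461853.49794 = 475260.46639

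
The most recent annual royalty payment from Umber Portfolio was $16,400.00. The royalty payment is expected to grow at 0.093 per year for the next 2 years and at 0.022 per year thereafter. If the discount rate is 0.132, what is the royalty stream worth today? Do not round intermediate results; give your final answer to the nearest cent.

$173177.12

D_1 = 17925.20000
D_2 = 19592.24360
Terminal value at year 2: TV = D_2×(1+g_2)/(r−g_2) = 20023.27296/0.11 = 182029.75417
P_0 = D_1/(1+r)^1 + D_2/(1+r)^2 + TV/(1+r)^2
    = 15834.98233 + 15289.43082 + 142052.71181 = 173177.12496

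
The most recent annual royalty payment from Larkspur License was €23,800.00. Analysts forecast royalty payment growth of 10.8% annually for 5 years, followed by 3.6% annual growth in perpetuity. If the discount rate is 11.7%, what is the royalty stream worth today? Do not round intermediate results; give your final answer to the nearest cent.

€408491.83

D_1 = 26370.40000
D_2 = 29218.40320
D_3 = 32373.99075
D_4 = 35870.38175
D_5 = 39744.38297
Terminal value at year 5: TV = D_5×(1+g_2)/(r−g_2) = 41175.18076/0.081 = 508335.56496
P_0 = D_1/(1+r)^1 + D_2/(1+r)^2 + D_3/(1+r)^3 + D_4/(1+r)^4 + D_5/(1+r)^5 + TV/(1+r)^5
    = 23608.23635 + 23418.01779 + 23229.33188 + 23042.16627 + 22856.50871 + 292337.56820 = 408491.82920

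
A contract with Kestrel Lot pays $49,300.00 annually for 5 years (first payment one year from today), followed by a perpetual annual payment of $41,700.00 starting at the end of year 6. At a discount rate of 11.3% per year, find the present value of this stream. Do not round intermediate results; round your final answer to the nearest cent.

$396904.67

PV of 5-year annuity: $49,300.00 × [1 − (1+0.113)^−5] / 0.113 = 180840.98101
Perpetuity value at year 5: $41,700.00 / 0.113 = 369026.54867
PV of perpetuity: 369026.54867 / (1+0.113)^5 = 216063.69049
Total PV = 180840.98101 + 216063.69049 = 396904.67151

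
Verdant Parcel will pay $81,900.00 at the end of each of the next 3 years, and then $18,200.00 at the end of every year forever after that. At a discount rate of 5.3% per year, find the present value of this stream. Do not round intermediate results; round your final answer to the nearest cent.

PV of 3-year annuity: $81,900.00 × [1 − (1+0.053)^−3] / 0.053 = 221786.14872
Perpetuity value at year 3: $18,200.00 / 0.053 = 343396.22642
PV of perpetuity: 343396.22642 / (1+0.053)^3 = 294110.41559
Total PV = 221786.14872 + 294110.41559 = 515896.56431

$515896.56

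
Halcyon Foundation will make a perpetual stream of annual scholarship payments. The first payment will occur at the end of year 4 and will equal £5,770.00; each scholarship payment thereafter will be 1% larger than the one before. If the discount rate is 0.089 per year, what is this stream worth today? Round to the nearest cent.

£56554.23

Value at end of year 3: C₁ / (r − g) = £5,770.00 / (0.089 − 0.01) = £73,037.9747
Discount to today: PV = £73,037.9747 / (1 + 0.089)^3 = £73,037.9747 / 1.291468 = £56,554.23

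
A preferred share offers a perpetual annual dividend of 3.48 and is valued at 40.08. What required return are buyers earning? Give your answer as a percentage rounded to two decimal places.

P = C/r ⇒ r = C/P = 3.48/40.08 = 0.086826

8.68%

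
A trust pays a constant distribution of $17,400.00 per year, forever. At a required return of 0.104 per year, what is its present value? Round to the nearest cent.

Level perpetuity: PV = C / r = $17,400.00 / 0.104 = $167,307.69

$167307.69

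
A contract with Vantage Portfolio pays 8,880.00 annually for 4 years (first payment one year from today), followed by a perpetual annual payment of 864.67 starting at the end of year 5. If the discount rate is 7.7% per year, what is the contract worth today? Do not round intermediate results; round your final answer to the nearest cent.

37955.52

PV of 4-year annuity: 8,880.00 × [1 − (1+0.077)^−4] / 0.077 = 29609.16258
Perpetuity value at year 4: 864.67 / 0.077 = 11229.48052
PV of perpetuity: 11229.48052 / (1+0.077)^4 = 8346.35500
Total PV = 29609.16258 + 8346.35500 = 37955.51758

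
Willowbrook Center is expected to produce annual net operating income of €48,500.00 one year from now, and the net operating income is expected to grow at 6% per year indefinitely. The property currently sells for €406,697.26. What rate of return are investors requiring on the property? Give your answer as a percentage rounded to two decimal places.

P = D₁/(r − g) ⇒ r = D₁/P + g = €48,500.0000/€406,697.26 + 0.06 = 0.119253 + 0.06 = 0.179253

17.93%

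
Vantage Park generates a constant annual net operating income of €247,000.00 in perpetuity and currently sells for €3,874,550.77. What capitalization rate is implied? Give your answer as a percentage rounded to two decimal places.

P = C/r ⇒ r = C/P = €247,000.00/€3,874,550.77 = 0.063749

6.37%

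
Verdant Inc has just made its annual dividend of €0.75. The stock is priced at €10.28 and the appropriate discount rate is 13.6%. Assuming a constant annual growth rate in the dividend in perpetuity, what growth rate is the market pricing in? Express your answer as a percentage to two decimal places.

5.88%

P = D₀(1+g)/(r−g) ⇒ P(r−g) = D₀(1+g) ⇒ g(P+D₀) = P·r − D₀
g = (P·r − D₀)/(P + D₀) = (€10.28×0.136 − €0.75) / (€10.28 + €0.75) = 0.058756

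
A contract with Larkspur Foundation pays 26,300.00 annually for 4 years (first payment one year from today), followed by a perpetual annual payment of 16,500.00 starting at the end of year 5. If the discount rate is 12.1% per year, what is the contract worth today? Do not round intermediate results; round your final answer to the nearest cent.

166067.08

PV of 4-year annuity: 26,300.00 × [1 − (1+0.121)^−4] / 0.121 = 79714.33749
Perpetuity value at year 4: 16,500.00 / 0.121 = 136363.63636
PV of perpetuity: 136363.63636 / (1+0.121)^4 = 86352.74022
Total PV = 79714.33749 + 86352.74022 = 166067.07771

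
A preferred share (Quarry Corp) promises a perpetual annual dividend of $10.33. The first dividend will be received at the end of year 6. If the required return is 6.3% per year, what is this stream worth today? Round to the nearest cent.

Value at end of year 5: C / r = $10.33 / 0.063 = $163.9683
Discount to today: PV = $163.9683 / (1 + 0.063)^5 = $163.9683 / 1.357270 = $120.81

$120.81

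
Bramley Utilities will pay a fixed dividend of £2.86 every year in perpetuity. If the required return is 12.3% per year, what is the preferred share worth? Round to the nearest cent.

Level perpetuity: PV = C / r = £2.86 / 0.123 = £23.25

£23.25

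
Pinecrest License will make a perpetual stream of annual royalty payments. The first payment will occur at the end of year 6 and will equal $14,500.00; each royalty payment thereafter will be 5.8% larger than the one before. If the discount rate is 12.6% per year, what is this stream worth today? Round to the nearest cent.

Value at end of year 5: C₁ / (r − g) = $14,500.00 / (0.126 − 0.058) = $213,235.2941
Discount to today: PV = $213,235.2941 / (1 + 0.126)^5 = $213,235.2941 / 1.810056 = $117,805.93

$117805.93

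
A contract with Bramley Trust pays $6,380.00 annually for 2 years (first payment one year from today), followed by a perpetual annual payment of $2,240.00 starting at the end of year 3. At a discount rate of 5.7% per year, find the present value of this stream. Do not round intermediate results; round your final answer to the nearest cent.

$46920.52

PV of 2-year annuity: $6,380.00 × [1 − (1+0.057)^−2] / 0.057 = 11746.40568
Perpetuity value at year 2: $2,240.00 / 0.057 = 39298.24561
PV of perpetuity: 39298.24561 / (1+0.057)^2 = 35174.11572
Total PV = 11746.40568 + 35174.11572 = 46920.52140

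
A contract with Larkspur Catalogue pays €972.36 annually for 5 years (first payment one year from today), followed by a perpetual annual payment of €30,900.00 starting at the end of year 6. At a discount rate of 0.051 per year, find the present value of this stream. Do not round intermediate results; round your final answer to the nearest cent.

€476668.73

PV of 5-year annuity: €972.36 × [1 − (1+0.051)^−5] / 0.051 = 4198.19812
Perpetuity value at year 5: €30,900.00 / 0.051 = 605882.35294
PV of perpetuity: 605882.35294 / (1+0.051)^5 = 472470.52814
Total PV = 4198.19812 + 472470.52814 = 476668.72626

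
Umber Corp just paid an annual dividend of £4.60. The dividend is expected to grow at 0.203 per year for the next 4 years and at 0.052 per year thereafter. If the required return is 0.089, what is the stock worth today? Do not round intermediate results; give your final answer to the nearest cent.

D_1 = 5.53380
D_2 = 6.65716
D_3 = 8.00857
D_4 = 9.63430
Terminal value at year 4: TV = D_4×(1+g_2)/(r−g_2) = 10.13529/0.037 = 273.92669
P_0 = D_1/(1+r)^1 + D_2/(1+r)^2 + D_3/(1+r)^3 + D_4/(1+r)^4 + TV/(1+r)^4
    = 5.08154 + 5.61349 + 6.20113 + 6.85029 + 194.77035 = 218.51681

£218.52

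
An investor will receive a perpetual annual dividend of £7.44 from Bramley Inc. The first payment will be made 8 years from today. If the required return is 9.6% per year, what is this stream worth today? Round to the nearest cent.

£40.80

Value at end of year 7: C / r = £7.44 / 0.096 = £77.5000
Discount to today: PV = £77.5000 / (1 + 0.096)^7 = £77.5000 / 1.899651 = £40.80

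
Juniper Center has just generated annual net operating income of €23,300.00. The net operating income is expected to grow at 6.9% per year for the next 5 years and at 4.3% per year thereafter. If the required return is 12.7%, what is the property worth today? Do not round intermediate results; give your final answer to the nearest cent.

€321842.46

D_1 = 24907.70000
D_2 = 26626.33130
D_3 = 28463.54816
D_4 = 30427.53298
D_5 = 32527.03276
Terminal value at year 5: TV = D_5×(1+g_2)/(r−g_2) = 33925.69517/0.084 = 403877.32342
P_0 = D_1/(1+r)^1 + D_2/(1+r)^2 + D_3/(1+r)^3 + D_4/(1+r)^4 + D_5/(1+r)^5 + TV/(1+r)^5
    = 22100.88731 + 20963.48583 + 19884.61966 + 18861.27632 + 17890.59839 + 222141.59673 = 321842.46425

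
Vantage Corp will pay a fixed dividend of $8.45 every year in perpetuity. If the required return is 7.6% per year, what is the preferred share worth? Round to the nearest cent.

Level perpetuity: PV = C / r = $8.45 / 0.076 = $111.18

$111.18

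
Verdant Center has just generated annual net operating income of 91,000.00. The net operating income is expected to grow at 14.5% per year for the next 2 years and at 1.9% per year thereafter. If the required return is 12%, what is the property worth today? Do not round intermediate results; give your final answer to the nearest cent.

1147692.45

D_1 = 104195.00000
D_2 = 119303.27500
Terminal value at year 2: TV = D_2×(1+g_2)/(r−g_2) = 121570.03722/0.101 = 1203663.73490
P_0 = D_1/(1+r)^1 + D_2/(1+r)^2 + TV/(1+r)^2
    = 93031.25000 + 95107.84040 + 959553.36009 = 1147692.45050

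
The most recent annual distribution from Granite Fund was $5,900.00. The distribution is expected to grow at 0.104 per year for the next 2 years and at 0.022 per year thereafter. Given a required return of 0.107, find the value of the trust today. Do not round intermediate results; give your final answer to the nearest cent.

D_1 = 6513.60000
D_2 = 7191.01440
Terminal value at year 2: TV = D_2×(1+g_2)/(r−g_2) = 7349.21672/0.085 = 86461.37314
P_0 = D_1/(1+r)^1 + D_2/(1+r)^2 + TV/(1+r)^2
    = 5884.01084 + 5868.06501 + 70554.85225 = 82306.92810

$82306.93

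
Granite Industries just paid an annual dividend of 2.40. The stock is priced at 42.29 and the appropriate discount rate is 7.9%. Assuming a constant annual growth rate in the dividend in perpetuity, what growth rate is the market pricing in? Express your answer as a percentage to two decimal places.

2.11%

P = D₀(1+g)/(r−g) ⇒ P(r−g) = D₀(1+g) ⇒ g(P+D₀) = P·r − D₀
g = (P·r − D₀)/(P + D₀) = (42.29×0.079 − 2.40) / (42.29 + 2.40) = 0.021054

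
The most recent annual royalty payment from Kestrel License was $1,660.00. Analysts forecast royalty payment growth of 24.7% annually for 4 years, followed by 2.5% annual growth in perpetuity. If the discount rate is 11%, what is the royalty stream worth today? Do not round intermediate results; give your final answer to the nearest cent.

$40842.73

D_1 = 2070.02000
D_2 = 2581.31494
D_3 = 3218.89973
D_4 = 4013.96796
Terminal value at year 4: TV = D_4×(1+g_2)/(r−g_2) = 4114.31716/0.085 = 48403.73132
P_0 = D_1/(1+r)^1 + D_2/(1+r)^2 + D_3/(1+r)^3 + D_4/(1+r)^4 + TV/(1+r)^4
    = 1864.88288 + 2095.05311 + 2353.63174 + 2644.12503 + 31885.03709 = 40842.72985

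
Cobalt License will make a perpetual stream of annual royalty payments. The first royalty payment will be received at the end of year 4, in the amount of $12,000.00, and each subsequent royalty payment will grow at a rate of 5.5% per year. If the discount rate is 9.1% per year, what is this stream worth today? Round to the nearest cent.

Value at end of year 3: C₁ / (r − g) = $12,000.00 / (0.091 − 0.055) = $333,333.3333
Discount to today: PV = $333,333.3333 / (1 + 0.091)^3 = $333,333.3333 / 1.298597 = $256,687.37

$256687.37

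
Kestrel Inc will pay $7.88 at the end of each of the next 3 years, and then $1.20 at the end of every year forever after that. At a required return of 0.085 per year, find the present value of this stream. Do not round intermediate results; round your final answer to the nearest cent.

PV of 3-year annuity: $7.88 × [1 − (1+0.085)^−3] / 0.085 = 20.12570
Perpetuity value at year 3: $1.20 / 0.085 = 14.11765
PV of perpetuity: 14.11765 / (1+0.085)^3 = 11.05282
Total PV = 20.12570 + 11.05282 = 31.17852

$31.18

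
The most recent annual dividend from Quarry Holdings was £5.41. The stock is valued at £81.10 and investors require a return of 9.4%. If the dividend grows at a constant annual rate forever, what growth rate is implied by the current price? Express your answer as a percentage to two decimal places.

P = D₀(1+g)/(r−g) ⇒ P(r−g) = D₀(1+g) ⇒ g(P+D₀) = P·r − D₀
g = (P·r − D₀)/(P + D₀) = (£81.10×0.094 − £5.41) / (£81.10 + £5.41) = 0.025585

2.56%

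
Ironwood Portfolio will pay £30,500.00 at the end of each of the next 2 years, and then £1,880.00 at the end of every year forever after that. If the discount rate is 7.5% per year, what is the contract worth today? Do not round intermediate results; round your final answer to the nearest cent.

PV of 2-year annuity: £30,500.00 × [1 − (1+0.075)^−2] / 0.075 = 54764.73770
Perpetuity value at year 2: £1,880.00 / 0.075 = 25066.66667
PV of perpetuity: 25066.66667 / (1+0.075)^2 = 21691.00415
Total PV = 54764.73770 + 21691.00415 = 76455.74184

£76455.74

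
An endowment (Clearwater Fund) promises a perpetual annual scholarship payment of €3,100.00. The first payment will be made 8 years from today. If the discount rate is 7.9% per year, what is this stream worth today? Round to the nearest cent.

€23045.41

Value at end of year 7: C / r = €3,100.00 / 0.079 = €39,240.5063
Discount to today: PV = €39,240.5063 / (1 + 0.079)^7 = €39,240.5063 / 1.702747 = €23,045.41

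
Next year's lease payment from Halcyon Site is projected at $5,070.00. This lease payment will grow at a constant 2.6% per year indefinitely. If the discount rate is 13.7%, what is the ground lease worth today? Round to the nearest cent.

$45675.68

Growing perpetuity: P = D₁ / (r − g) = $5,070.0000 / (0.137 − 0.026) = $45,675.68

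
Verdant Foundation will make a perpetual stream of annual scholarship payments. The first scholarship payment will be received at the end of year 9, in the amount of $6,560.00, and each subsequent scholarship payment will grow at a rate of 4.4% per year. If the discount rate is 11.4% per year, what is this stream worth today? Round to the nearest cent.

$39511.57

Value at end of year 8: C₁ / (r − g) = $6,560.00 / (0.114 − 0.044) = $93,714.2857
Discount to today: PV = $93,714.2857 / (1 + 0.114)^8 = $93,714.2857 / 2.371819 = $39,511.57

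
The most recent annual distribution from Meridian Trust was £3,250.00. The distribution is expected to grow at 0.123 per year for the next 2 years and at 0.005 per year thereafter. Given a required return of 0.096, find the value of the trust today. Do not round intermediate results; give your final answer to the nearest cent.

D_1 = 3649.75000
D_2 = 4098.66925
Terminal value at year 2: TV = D_2×(1+g_2)/(r−g_2) = 4119.16260/0.091 = 45265.52304
P_0 = D_1/(1+r)^1 + D_2/(1+r)^2 + TV/(1+r)^2
    = 3330.06387 + 3412.10011 + 37683.08367 = 44425.24765

£44425.25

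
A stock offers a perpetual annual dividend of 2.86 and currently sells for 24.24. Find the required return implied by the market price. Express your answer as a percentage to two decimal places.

11.80%

P = C/r ⇒ r = C/P = 2.86/24.24 = 0.117987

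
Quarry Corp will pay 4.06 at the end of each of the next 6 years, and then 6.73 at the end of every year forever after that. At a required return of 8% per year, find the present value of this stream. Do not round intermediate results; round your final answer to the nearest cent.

71.78

PV of 6-year annuity: 4.06 × [1 − (1+0.08)^−6] / 0.08 = 18.76889
Perpetuity value at year 6: 6.73 / 0.08 = 84.12500
PV of perpetuity: 84.12500 / (1+0.08)^6 = 53.01302
Total PV = 18.76889 + 53.01302 = 71.78191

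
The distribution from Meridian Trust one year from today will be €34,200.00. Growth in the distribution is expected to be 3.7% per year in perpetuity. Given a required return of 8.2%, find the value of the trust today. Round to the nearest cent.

€760000.00

Growing perpetuity: P = D₁ / (r − g) = €34,200.0000 / (0.082 − 0.037) = €760,000.00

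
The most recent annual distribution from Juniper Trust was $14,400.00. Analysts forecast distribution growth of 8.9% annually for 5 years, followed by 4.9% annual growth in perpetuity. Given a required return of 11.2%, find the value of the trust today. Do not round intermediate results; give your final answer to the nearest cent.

$283633.37

D_1 = 15681.60000
D_2 = 17077.26240
D_3 = 18597.13875
D_4 = 20252.28410
D_5 = 22054.73739
Terminal value at year 5: TV = D_5×(1+g_2)/(r−g_2) = 23135.41952/0.063 = 367228.88127
P_0 = D_1/(1+r)^1 + D_2/(1+r)^2 + D_3/(1+r)^3 + D_4/(1+r)^4 + D_5/(1+r)^5 + TV/(1+r)^5
    = 14102.15827 + 13810.47694 + 13524.82859 + 13245.08843 + 12971.13426 + 215979.68000 = 283633.36650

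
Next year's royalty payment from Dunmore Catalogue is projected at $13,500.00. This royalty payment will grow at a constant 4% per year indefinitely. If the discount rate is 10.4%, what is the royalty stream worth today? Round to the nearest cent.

$210937.50

Growing perpetuity: P = D₁ / (r − g) = $13,500.0000 / (0.104 − 0.04) = $210,937.50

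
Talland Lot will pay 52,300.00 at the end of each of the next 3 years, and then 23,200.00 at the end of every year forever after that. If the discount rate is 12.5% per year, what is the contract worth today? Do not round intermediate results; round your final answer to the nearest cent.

PV of 3-year annuity: 52,300.00 × [1 − (1+0.125)^−3] / 0.125 = 124544.30727
Perpetuity value at year 3: 23,200.00 / 0.125 = 185600.00000
PV of perpetuity: 185600.00000 / (1+0.125)^3 = 130352.81207
Total PV = 124544.30727 + 130352.81207 = 254897.11934

254897.12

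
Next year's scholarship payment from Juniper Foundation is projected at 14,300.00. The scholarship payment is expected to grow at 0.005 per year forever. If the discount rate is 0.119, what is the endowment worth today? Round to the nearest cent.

125438.60

Growing perpetuity: P = D₁ / (r − g) = 14,300.0000 / (0.119 − 0.005) = 125,438.60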